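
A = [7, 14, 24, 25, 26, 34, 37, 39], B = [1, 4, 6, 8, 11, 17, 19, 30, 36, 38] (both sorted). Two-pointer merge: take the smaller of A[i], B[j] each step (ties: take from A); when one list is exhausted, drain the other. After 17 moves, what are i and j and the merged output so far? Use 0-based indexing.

[i=0,j=0] A[i]=7>B[j]=1 take 1 → j++
[i=0,j=1] A[i]=7>B[j]=4 take 4 → j++
[i=0,j=2] A[i]=7>B[j]=6 take 6 → j++
[i=0,j=3] A[i]=7<=B[j]=8 take 7 → i++
[i=1,j=3] A[i]=14>B[j]=8 take 8 → j++
[i=1,j=4] A[i]=14>B[j]=11 take 11 → j++
[i=1,j=5] A[i]=14<=B[j]=17 take 14 → i++
[i=2,j=5] A[i]=24>B[j]=17 take 17 → j++
[i=2,j=6] A[i]=24>B[j]=19 take 19 → j++
[i=2,j=7] A[i]=24<=B[j]=30 take 24 → i++
[i=3,j=7] A[i]=25<=B[j]=30 take 25 → i++
[i=4,j=7] A[i]=26<=B[j]=30 take 26 → i++
[i=5,j=7] A[i]=34>B[j]=30 take 30 → j++
[i=5,j=8] A[i]=34<=B[j]=36 take 34 → i++
[i=6,j=8] A[i]=37>B[j]=36 take 36 → j++
[i=6,j=9] A[i]=37<=B[j]=38 take 37 → i++
[i=7,j=9] A[i]=39>B[j]=38 take 38 → j++

i=7, j=10, merged so far=[1, 4, 6, 7, 8, 11, 14, 17, 19, 24, 25, 26, 30, 34, 36, 37, 38]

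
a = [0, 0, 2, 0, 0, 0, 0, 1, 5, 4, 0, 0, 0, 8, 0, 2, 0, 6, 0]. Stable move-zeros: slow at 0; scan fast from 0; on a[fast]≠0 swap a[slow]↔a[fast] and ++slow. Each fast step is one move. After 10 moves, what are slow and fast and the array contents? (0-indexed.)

slow=0 fast=0: a[fast]=0, fast++
slow=0 fast=1: a[fast]=0, fast++
slow=0 fast=2: a[fast]=2≠0 swap→a[0]=2, slow++,fast++
slow=1 fast=3: a[fast]=0, fast++
slow=1 fast=4: a[fast]=0, fast++
slow=1 fast=5: a[fast]=0, fast++
slow=1 fast=6: a[fast]=0, fast++
slow=1 fast=7: a[fast]=1≠0 swap→a[1]=1, slow++,fast++
slow=2 fast=8: a[fast]=5≠0 swap→a[2]=5, slow++,fast++
slow=3 fast=9: a[fast]=4≠0 swap→a[3]=4, slow++,fast++

slow=4, fast=10, a=[2, 1, 5, 4, 0, 0, 0, 0, 0, 0, 0, 0, 0, 8, 0, 2, 0, 6, 0]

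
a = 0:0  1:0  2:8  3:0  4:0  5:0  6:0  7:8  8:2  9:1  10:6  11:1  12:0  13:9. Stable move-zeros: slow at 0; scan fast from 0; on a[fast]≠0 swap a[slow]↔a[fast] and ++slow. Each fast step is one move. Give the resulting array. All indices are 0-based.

[8, 8, 2, 1, 6, 1, 9, 0, 0, 0, 0, 0, 0, 0]

slow=0 fast=0: a[fast]=0, fast++
slow=0 fast=1: a[fast]=0, fast++
slow=0 fast=2: a[fast]=8≠0 swap→a[0]=8, slow++,fast++
slow=1 fast=3: a[fast]=0, fast++
slow=1 fast=4: a[fast]=0, fast++
slow=1 fast=5: a[fast]=0, fast++
slow=1 fast=6: a[fast]=0, fast++
slow=1 fast=7: a[fast]=8≠0 swap→a[1]=8, slow++,fast++
slow=2 fast=8: a[fast]=2≠0 swap→a[2]=2, slow++,fast++
slow=3 fast=9: a[fast]=1≠0 swap→a[3]=1, slow++,fast++
slow=4 fast=10: a[fast]=6≠0 swap→a[4]=6, slow++,fast++
slow=5 fast=11: a[fast]=1≠0 swap→a[5]=1, slow++,fast++
slow=6 fast=12: a[fast]=0, fast++
slow=6 fast=13: a[fast]=9≠0 swap→a[6]=9, slow++,fast++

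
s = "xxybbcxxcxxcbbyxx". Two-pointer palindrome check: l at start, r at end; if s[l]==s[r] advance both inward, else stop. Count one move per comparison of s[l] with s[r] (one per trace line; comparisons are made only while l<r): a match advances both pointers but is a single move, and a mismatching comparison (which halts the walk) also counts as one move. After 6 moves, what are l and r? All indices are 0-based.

l=6, r=10

[0,16] 'x'=='x' → l++,r--
[1,15] 'x'=='x' → l++,r--
[2,14] 'y'=='y' → l++,r--
[3,13] 'b'=='b' → l++,r--
[4,12] 'b'=='b' → l++,r--
[5,11] 'c'=='c' → l++,r--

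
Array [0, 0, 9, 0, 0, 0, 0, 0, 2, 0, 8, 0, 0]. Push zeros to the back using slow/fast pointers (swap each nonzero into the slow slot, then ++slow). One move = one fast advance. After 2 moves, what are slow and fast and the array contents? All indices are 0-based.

slow=0, fast=2, a=[0, 0, 9, 0, 0, 0, 0, 0, 2, 0, 8, 0, 0]

(s=0,f=0) a[fast]=0 → fast++
(s=0,f=1) a[fast]=0 → fast++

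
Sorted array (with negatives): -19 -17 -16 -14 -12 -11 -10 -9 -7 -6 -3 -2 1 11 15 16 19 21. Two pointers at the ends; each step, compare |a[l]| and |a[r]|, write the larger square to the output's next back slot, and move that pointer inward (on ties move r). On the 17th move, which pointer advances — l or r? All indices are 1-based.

l

l=1 r=18: |-19|<=|21| out[18]=441, r--
l=1 r=17: |-19|<=|19| out[17]=361, r--
l=1 r=16: |-19|>|16| out[16]=361, l++
l=2 r=16: |-17|>|16| out[15]=289, l++
l=3 r=16: |-16|<=|16| out[14]=256, r--
l=3 r=15: |-16|>|15| out[13]=256, l++
l=4 r=15: |-14|<=|15| out[12]=225, r--
l=4 r=14: |-14|>|11| out[11]=196, l++
l=5 r=14: |-12|>|11| out[10]=144, l++
l=6 r=14: |-11|<=|11| out[9]=121, r--
l=6 r=13: |-11|>|1| out[8]=121, l++
l=7 r=13: |-10|>|1| out[7]=100, l++
l=8 r=13: |-9|>|1| out[6]=81, l++
l=9 r=13: |-7|>|1| out[5]=49, l++
l=10 r=13: |-6|>|1| out[4]=36, l++
l=11 r=13: |-3|>|1| out[3]=9, l++
l=12 r=13: |-2|>|1| out[2]=4, l++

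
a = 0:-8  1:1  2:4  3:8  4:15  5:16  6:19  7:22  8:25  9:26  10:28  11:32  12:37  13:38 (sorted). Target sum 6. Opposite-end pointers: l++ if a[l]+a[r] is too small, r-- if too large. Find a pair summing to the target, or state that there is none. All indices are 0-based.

no pair

l=0 r=13: -8+38=30 >6, r--
l=0 r=12: -8+37=29 >6, r--
l=0 r=11: -8+32=24 >6, r--
l=0 r=10: -8+28=20 >6, r--
l=0 r=9: -8+26=18 >6, r--
l=0 r=8: -8+25=17 >6, r--
l=0 r=7: -8+22=14 >6, r--
l=0 r=6: -8+19=11 >6, r--
l=0 r=5: -8+16=8 >6, r--
l=0 r=4: -8+15=7 >6, r--
l=0 r=3: -8+8=0 <6, l++
l=1 r=3: 1+8=9 >6, r--
l=1 r=2: 1+4=5 <6, l++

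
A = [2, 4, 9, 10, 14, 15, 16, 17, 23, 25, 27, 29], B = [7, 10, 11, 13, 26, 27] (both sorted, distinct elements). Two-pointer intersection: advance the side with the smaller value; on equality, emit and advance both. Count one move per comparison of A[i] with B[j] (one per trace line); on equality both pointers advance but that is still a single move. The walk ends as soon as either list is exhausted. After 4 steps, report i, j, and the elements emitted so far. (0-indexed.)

[i=0,j=0] 2<7 → i++
[i=1,j=0] 4<7 → i++
[i=2,j=0] 9>7 → j++
[i=2,j=1] 9<10 → i++

i=3, j=1, emitted=[]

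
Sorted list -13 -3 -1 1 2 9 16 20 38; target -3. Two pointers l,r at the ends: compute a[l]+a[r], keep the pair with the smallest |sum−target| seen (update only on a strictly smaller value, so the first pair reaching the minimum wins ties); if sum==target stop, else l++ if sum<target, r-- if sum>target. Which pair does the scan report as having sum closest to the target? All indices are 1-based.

l=1 r=9: -13+38=25 d=28 *, r--
l=1 r=8: -13+20=7 d=10 *, r--
l=1 r=7: -13+16=3 d=6 *, r--
l=1 r=6: -13+9=-4 d=1 *, l++
l=2 r=6: -3+9=6 d=9, r--
l=2 r=5: -3+2=-1 d=2, r--
l=2 r=4: -3+1=-2 d=1, r--
l=2 r=3: -3+-1=-4 d=1, l++

pair (-13, 9) with sum -4 (|Δ|=1)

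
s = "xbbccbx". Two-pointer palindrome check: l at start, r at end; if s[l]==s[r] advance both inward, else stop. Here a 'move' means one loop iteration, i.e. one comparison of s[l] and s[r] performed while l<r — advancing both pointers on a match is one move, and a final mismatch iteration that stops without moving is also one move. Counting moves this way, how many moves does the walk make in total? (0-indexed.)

l=0 r=6: 'x'=='x', l++,r--
l=1 r=5: 'b'=='b', l++,r--
l=2 r=4: 'b'!='c', stop

3 moves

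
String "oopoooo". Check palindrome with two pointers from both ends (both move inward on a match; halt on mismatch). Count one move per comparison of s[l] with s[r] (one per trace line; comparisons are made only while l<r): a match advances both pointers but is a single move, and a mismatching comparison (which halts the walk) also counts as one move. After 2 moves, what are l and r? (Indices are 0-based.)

[0,6] 'o'=='o' → l++,r--
[1,5] 'o'=='o' → l++,r--

l=2, r=4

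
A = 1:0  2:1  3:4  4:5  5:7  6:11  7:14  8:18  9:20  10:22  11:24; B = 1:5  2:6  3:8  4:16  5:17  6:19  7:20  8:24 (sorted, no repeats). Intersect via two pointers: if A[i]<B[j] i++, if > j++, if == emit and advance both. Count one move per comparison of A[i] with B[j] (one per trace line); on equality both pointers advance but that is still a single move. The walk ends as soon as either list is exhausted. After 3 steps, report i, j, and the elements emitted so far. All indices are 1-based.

[i=1,j=1] 0<5 → i++
[i=2,j=1] 1<5 → i++
[i=3,j=1] 4<5 → i++

i=4, j=1, emitted=[]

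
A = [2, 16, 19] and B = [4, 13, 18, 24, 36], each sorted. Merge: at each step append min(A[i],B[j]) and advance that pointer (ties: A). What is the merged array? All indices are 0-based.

i=0 j=0: A[i]=2<=B[j]=4 take 2, i++
i=1 j=0: A[i]=16>B[j]=4 take 4, j++
i=1 j=1: A[i]=16>B[j]=13 take 13, j++
i=1 j=2: A[i]=16<=B[j]=18 take 16, i++
i=2 j=2: A[i]=19>B[j]=18 take 18, j++
i=2 j=3: A[i]=19<=B[j]=24 take 19, i++
i=3 j=3: A done, take B[j]=24, j++
i=3 j=4: A done, take B[j]=36, j++

[2, 4, 13, 16, 18, 19, 24, 36]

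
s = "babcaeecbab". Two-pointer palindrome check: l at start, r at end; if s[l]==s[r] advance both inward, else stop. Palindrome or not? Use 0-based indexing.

not a palindrome (mismatch at 4,6)

l=0 r=10: 'b'=='b', l++,r--
l=1 r=9: 'a'=='a', l++,r--
l=2 r=8: 'b'=='b', l++,r--
l=3 r=7: 'c'=='c', l++,r--
l=4 r=6: 'a'!='e', stop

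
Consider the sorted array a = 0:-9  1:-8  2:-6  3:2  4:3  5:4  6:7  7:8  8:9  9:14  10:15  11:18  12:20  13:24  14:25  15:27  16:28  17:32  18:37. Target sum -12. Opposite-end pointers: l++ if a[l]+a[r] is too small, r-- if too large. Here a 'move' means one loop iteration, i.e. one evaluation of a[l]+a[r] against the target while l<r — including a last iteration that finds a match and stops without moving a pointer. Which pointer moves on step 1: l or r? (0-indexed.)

l=0 r=18: -9+37=28 >-12, r--

r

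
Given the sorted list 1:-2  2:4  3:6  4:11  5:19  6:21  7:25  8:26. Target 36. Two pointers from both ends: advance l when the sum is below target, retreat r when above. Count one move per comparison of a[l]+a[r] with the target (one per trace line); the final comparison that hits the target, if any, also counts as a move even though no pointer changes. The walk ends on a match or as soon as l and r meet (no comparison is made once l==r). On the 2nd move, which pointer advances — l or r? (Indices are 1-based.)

[1,8] -2+26=24 <36 → l++
[2,8] 4+26=30 <36 → l++

l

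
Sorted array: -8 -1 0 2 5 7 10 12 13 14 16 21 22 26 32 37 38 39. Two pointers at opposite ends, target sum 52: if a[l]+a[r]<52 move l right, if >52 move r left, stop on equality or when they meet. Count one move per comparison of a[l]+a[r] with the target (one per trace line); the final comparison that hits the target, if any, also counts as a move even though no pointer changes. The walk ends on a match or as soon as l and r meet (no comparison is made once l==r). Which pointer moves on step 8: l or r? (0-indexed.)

l

l=0 r=17: -8+39=31 <52, l++
l=1 r=17: -1+39=38 <52, l++
l=2 r=17: 0+39=39 <52, l++
l=3 r=17: 2+39=41 <52, l++
l=4 r=17: 5+39=44 <52, l++
l=5 r=17: 7+39=46 <52, l++
l=6 r=17: 10+39=49 <52, l++
l=7 r=17: 12+39=51 <52, l++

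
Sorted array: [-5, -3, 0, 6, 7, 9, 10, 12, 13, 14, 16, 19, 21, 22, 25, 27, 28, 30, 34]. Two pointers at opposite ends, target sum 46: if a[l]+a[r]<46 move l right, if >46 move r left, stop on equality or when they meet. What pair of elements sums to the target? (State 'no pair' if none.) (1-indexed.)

l=1 r=19: -5+34=29 <46, l++
l=2 r=19: -3+34=31 <46, l++
l=3 r=19: 0+34=34 <46, l++
l=4 r=19: 6+34=40 <46, l++
l=5 r=19: 7+34=41 <46, l++
l=6 r=19: 9+34=43 <46, l++
l=7 r=19: 10+34=44 <46, l++
l=8 r=19: 12+34=46, found

(12, 34)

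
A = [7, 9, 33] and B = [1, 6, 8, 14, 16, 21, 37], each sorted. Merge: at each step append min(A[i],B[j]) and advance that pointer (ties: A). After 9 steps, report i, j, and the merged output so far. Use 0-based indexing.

[i=0,j=0] A[i]=7>B[j]=1 take 1 → j++
[i=0,j=1] A[i]=7>B[j]=6 take 6 → j++
[i=0,j=2] A[i]=7<=B[j]=8 take 7 → i++
[i=1,j=2] A[i]=9>B[j]=8 take 8 → j++
[i=1,j=3] A[i]=9<=B[j]=14 take 9 → i++
[i=2,j=3] A[i]=33>B[j]=14 take 14 → j++
[i=2,j=4] A[i]=33>B[j]=16 take 16 → j++
[i=2,j=5] A[i]=33>B[j]=21 take 21 → j++
[i=2,j=6] A[i]=33<=B[j]=37 take 33 → i++

i=3, j=6, merged so far=[1, 6, 7, 8, 9, 14, 16, 21, 33]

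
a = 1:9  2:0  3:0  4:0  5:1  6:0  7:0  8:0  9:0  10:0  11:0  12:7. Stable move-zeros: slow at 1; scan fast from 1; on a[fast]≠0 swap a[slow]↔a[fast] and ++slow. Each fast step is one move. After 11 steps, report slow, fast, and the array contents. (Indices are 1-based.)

slow=3, fast=12, a=[9, 1, 0, 0, 0, 0, 0, 0, 0, 0, 0, 7]

slow=1 fast=1: a[fast]=9≠0 swap→a[1]=9, slow++,fast++
slow=2 fast=2: a[fast]=0, fast++
slow=2 fast=3: a[fast]=0, fast++
slow=2 fast=4: a[fast]=0, fast++
slow=2 fast=5: a[fast]=1≠0 swap→a[2]=1, slow++,fast++
slow=3 fast=6: a[fast]=0, fast++
slow=3 fast=7: a[fast]=0, fast++
slow=3 fast=8: a[fast]=0, fast++
slow=3 fast=9: a[fast]=0, fast++
slow=3 fast=10: a[fast]=0, fast++
slow=3 fast=11: a[fast]=0, fast++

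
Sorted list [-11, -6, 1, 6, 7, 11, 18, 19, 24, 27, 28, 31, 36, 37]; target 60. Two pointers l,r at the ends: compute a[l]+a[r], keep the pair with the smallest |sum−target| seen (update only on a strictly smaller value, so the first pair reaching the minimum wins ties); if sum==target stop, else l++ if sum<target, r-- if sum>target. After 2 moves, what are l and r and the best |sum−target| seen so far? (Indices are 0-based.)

[0,13] -11+37=26 d=34 * → l++
[1,13] -6+37=31 d=29 * → l++

l=2, r=13, best |Δ|=29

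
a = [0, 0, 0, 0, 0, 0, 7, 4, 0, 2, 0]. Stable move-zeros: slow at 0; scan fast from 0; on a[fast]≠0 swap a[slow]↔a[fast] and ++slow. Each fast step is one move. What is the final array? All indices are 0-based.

[7, 4, 2, 0, 0, 0, 0, 0, 0, 0, 0]

(s=0,f=0) a[fast]=0 → fast++
(s=0,f=1) a[fast]=0 → fast++
(s=0,f=2) a[fast]=0 → fast++
(s=0,f=3) a[fast]=0 → fast++
(s=0,f=4) a[fast]=0 → fast++
(s=0,f=5) a[fast]=0 → fast++
(s=0,f=6) a[fast]=7≠0 swap→a[0]=7 → slow++,fast++
(s=1,f=7) a[fast]=4≠0 swap→a[1]=4 → slow++,fast++
(s=2,f=8) a[fast]=0 → fast++
(s=2,f=9) a[fast]=2≠0 swap→a[2]=2 → slow++,fast++
(s=3,f=10) a[fast]=0 → fast++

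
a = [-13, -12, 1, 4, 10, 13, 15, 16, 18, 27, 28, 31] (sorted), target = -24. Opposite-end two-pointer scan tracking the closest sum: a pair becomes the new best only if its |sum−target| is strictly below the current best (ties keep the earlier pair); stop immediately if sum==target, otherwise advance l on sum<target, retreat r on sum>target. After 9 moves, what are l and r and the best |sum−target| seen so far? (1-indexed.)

[1,12] -13+31=18 d=42 * → r--
[1,11] -13+28=15 d=39 * → r--
[1,10] -13+27=14 d=38 * → r--
[1,9] -13+18=5 d=29 * → r--
[1,8] -13+16=3 d=27 * → r--
[1,7] -13+15=2 d=26 * → r--
[1,6] -13+13=0 d=24 * → r--
[1,5] -13+10=-3 d=21 * → r--
[1,4] -13+4=-9 d=15 * → r--

l=1, r=3, best |Δ|=15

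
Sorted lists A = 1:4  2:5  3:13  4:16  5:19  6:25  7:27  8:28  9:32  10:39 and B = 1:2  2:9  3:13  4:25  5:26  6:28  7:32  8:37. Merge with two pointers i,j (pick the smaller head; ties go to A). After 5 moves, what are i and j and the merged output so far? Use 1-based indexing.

[i=1,j=1] A[i]=4>B[j]=2 take 2 → j++
[i=1,j=2] A[i]=4<=B[j]=9 take 4 → i++
[i=2,j=2] A[i]=5<=B[j]=9 take 5 → i++
[i=3,j=2] A[i]=13>B[j]=9 take 9 → j++
[i=3,j=3] A[i]=13<=B[j]=13 take 13 → i++

i=4, j=3, merged so far=[2, 4, 5, 9, 13]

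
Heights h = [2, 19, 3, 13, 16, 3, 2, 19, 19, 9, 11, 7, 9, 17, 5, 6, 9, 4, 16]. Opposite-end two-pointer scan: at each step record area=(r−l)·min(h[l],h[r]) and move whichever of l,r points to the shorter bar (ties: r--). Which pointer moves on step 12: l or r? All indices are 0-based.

r

l=0 r=18: min(2,16)*18=36 best=36 *, l++
l=1 r=18: min(19,16)*17=272 best=272 *, r--
l=1 r=17: min(19,4)*16=64 best=272, r--
l=1 r=16: min(19,9)*15=135 best=272, r--
l=1 r=15: min(19,6)*14=84 best=272, r--
l=1 r=14: min(19,5)*13=65 best=272, r--
l=1 r=13: min(19,17)*12=204 best=272, r--
l=1 r=12: min(19,9)*11=99 best=272, r--
l=1 r=11: min(19,7)*10=70 best=272, r--
l=1 r=10: min(19,11)*9=99 best=272, r--
l=1 r=9: min(19,9)*8=72 best=272, r--
l=1 r=8: min(19,19)*7=133 best=272, r--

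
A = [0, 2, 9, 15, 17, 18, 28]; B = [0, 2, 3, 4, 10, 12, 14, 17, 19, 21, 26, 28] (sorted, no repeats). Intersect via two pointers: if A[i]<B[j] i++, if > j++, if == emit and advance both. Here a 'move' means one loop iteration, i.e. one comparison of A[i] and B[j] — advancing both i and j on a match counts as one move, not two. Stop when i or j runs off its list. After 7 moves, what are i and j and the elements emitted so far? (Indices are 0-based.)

i=0 j=0: 0==0 emit, i++,j++
i=1 j=1: 2==2 emit, i++,j++
i=2 j=2: 9>3, j++
i=2 j=3: 9>4, j++
i=2 j=4: 9<10, i++
i=3 j=4: 15>10, j++
i=3 j=5: 15>12, j++

i=3, j=6, emitted=[0, 2]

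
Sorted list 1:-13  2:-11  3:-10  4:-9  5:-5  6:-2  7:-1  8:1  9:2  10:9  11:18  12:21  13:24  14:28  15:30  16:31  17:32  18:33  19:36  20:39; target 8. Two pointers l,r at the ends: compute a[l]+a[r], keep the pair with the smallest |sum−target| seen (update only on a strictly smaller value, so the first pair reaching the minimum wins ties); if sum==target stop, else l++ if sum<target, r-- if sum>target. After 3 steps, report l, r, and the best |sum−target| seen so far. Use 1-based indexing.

l=1 r=20: -13+39=26 d=18 *, r--
l=1 r=19: -13+36=23 d=15 *, r--
l=1 r=18: -13+33=20 d=12 *, r--

l=1, r=17, best |Δ|=12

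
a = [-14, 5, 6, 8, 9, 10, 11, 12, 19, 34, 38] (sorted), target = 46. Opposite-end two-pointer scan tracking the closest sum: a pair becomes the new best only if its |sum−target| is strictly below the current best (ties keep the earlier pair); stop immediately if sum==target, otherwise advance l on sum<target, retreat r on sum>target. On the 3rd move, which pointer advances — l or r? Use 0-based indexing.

l

l=0 r=10: -14+38=24 d=22 *, l++
l=1 r=10: 5+38=43 d=3 *, l++
l=2 r=10: 6+38=44 d=2 *, l++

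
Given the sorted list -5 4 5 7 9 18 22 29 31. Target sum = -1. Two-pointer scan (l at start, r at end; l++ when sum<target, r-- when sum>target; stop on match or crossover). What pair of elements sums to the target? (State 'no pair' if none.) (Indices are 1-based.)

(-5, 4)

l=1 r=9: -5+31=26 >-1, r--
l=1 r=8: -5+29=24 >-1, r--
l=1 r=7: -5+22=17 >-1, r--
l=1 r=6: -5+18=13 >-1, r--
l=1 r=5: -5+9=4 >-1, r--
l=1 r=4: -5+7=2 >-1, r--
l=1 r=3: -5+5=0 >-1, r--
l=1 r=2: -5+4=-1, found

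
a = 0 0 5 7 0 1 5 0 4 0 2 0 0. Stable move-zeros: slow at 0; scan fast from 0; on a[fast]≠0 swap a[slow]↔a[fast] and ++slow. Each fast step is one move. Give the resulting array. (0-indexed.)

(s=0,f=0) a[fast]=0 → fast++
(s=0,f=1) a[fast]=0 → fast++
(s=0,f=2) a[fast]=5≠0 swap→a[0]=5 → slow++,fast++
(s=1,f=3) a[fast]=7≠0 swap→a[1]=7 → slow++,fast++
(s=2,f=4) a[fast]=0 → fast++
(s=2,f=5) a[fast]=1≠0 swap→a[2]=1 → slow++,fast++
(s=3,f=6) a[fast]=5≠0 swap→a[3]=5 → slow++,fast++
(s=4,f=7) a[fast]=0 → fast++
(s=4,f=8) a[fast]=4≠0 swap→a[4]=4 → slow++,fast++
(s=5,f=9) a[fast]=0 → fast++
(s=5,f=10) a[fast]=2≠0 swap→a[5]=2 → slow++,fast++
(s=6,f=11) a[fast]=0 → fast++
(s=6,f=12) a[fast]=0 → fast++

[5, 7, 1, 5, 4, 2, 0, 0, 0, 0, 0, 0, 0]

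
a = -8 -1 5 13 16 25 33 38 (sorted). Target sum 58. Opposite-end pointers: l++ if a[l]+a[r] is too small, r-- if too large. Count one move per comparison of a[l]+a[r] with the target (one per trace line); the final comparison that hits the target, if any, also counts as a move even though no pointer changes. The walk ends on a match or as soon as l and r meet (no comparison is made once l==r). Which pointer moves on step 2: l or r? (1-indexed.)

l

l=1 r=8: -8+38=30 <58, l++
l=2 r=8: -1+38=37 <58, l++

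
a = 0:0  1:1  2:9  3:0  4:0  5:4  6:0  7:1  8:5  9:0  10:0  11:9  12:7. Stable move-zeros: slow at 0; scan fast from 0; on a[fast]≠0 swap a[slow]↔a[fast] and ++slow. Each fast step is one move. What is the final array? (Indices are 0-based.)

[1, 9, 4, 1, 5, 9, 7, 0, 0, 0, 0, 0, 0]

(s=0,f=0) a[fast]=0 → fast++
(s=0,f=1) a[fast]=1≠0 swap→a[0]=1 → slow++,fast++
(s=1,f=2) a[fast]=9≠0 swap→a[1]=9 → slow++,fast++
(s=2,f=3) a[fast]=0 → fast++
(s=2,f=4) a[fast]=0 → fast++
(s=2,f=5) a[fast]=4≠0 swap→a[2]=4 → slow++,fast++
(s=3,f=6) a[fast]=0 → fast++
(s=3,f=7) a[fast]=1≠0 swap→a[3]=1 → slow++,fast++
(s=4,f=8) a[fast]=5≠0 swap→a[4]=5 → slow++,fast++
(s=5,f=9) a[fast]=0 → fast++
(s=5,f=10) a[fast]=0 → fast++
(s=5,f=11) a[fast]=9≠0 swap→a[5]=9 → slow++,fast++
(s=6,f=12) a[fast]=7≠0 swap→a[6]=7 → slow++,fast++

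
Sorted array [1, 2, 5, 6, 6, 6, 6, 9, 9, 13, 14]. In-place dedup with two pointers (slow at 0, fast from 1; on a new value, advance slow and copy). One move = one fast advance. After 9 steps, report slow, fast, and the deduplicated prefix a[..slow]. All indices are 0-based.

slow=5, fast=10, prefix=[1, 2, 5, 6, 9, 13]

slow=0 fast=1: a[fast]=2≠a[slow]=1 write a[1]=2, slow++,fast++
slow=1 fast=2: a[fast]=5≠a[slow]=2 write a[2]=5, slow++,fast++
slow=2 fast=3: a[fast]=6≠a[slow]=5 write a[3]=6, slow++,fast++
slow=3 fast=4: a[fast]=6=a[slow] dup, fast++
slow=3 fast=5: a[fast]=6=a[slow] dup, fast++
slow=3 fast=6: a[fast]=6=a[slow] dup, fast++
slow=3 fast=7: a[fast]=9≠a[slow]=6 write a[4]=9, slow++,fast++
slow=4 fast=8: a[fast]=9=a[slow] dup, fast++
slow=4 fast=9: a[fast]=13≠a[slow]=9 write a[5]=13, slow++,fast++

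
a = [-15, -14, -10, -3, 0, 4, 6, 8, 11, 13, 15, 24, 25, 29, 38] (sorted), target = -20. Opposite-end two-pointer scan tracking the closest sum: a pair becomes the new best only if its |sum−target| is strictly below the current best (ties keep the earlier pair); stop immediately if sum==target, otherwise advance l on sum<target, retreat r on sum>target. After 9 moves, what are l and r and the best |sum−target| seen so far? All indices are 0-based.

[0,14] -15+38=23 d=43 * → r--
[0,13] -15+29=14 d=34 * → r--
[0,12] -15+25=10 d=30 * → r--
[0,11] -15+24=9 d=29 * → r--
[0,10] -15+15=0 d=20 * → r--
[0,9] -15+13=-2 d=18 * → r--
[0,8] -15+11=-4 d=16 * → r--
[0,7] -15+8=-7 d=13 * → r--
[0,6] -15+6=-9 d=11 * → r--

l=0, r=5, best |Δ|=11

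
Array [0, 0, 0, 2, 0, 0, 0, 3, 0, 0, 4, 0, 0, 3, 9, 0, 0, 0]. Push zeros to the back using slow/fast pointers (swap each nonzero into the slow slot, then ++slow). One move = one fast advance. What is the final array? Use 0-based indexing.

(s=0,f=0) a[fast]=0 → fast++
(s=0,f=1) a[fast]=0 → fast++
(s=0,f=2) a[fast]=0 → fast++
(s=0,f=3) a[fast]=2≠0 swap→a[0]=2 → slow++,fast++
(s=1,f=4) a[fast]=0 → fast++
(s=1,f=5) a[fast]=0 → fast++
(s=1,f=6) a[fast]=0 → fast++
(s=1,f=7) a[fast]=3≠0 swap→a[1]=3 → slow++,fast++
(s=2,f=8) a[fast]=0 → fast++
(s=2,f=9) a[fast]=0 → fast++
(s=2,f=10) a[fast]=4≠0 swap→a[2]=4 → slow++,fast++
(s=3,f=11) a[fast]=0 → fast++
(s=3,f=12) a[fast]=0 → fast++
(s=3,f=13) a[fast]=3≠0 swap→a[3]=3 → slow++,fast++
(s=4,f=14) a[fast]=9≠0 swap→a[4]=9 → slow++,fast++
(s=5,f=15) a[fast]=0 → fast++
(s=5,f=16) a[fast]=0 → fast++
(s=5,f=17) a[fast]=0 → fast++

[2, 3, 4, 3, 9, 0, 0, 0, 0, 0, 0, 0, 0, 0, 0, 0, 0, 0]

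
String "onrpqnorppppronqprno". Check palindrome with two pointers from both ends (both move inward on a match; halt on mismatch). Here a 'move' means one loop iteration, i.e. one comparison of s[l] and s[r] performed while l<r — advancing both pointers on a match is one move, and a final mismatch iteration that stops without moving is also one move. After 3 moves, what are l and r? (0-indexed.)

[0,19] 'o'=='o' → l++,r--
[1,18] 'n'=='n' → l++,r--
[2,17] 'r'=='r' → l++,r--

l=3, r=16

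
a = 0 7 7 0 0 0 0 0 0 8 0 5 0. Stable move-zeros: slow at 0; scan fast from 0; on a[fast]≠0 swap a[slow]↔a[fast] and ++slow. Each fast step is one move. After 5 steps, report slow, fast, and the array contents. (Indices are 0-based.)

(s=0,f=0) a[fast]=0 → fast++
(s=0,f=1) a[fast]=7≠0 swap→a[0]=7 → slow++,fast++
(s=1,f=2) a[fast]=7≠0 swap→a[1]=7 → slow++,fast++
(s=2,f=3) a[fast]=0 → fast++
(s=2,f=4) a[fast]=0 → fast++

slow=2, fast=5, a=[7, 7, 0, 0, 0, 0, 0, 0, 0, 8, 0, 5, 0]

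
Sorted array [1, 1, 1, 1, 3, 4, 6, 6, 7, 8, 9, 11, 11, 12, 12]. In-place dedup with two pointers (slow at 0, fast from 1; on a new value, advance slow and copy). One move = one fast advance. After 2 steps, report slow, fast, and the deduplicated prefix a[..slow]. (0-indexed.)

slow=0, fast=3, prefix=[1]

(s=0,f=1) a[fast]=1=a[slow] dup → fast++
(s=0,f=2) a[fast]=1=a[slow] dup → fast++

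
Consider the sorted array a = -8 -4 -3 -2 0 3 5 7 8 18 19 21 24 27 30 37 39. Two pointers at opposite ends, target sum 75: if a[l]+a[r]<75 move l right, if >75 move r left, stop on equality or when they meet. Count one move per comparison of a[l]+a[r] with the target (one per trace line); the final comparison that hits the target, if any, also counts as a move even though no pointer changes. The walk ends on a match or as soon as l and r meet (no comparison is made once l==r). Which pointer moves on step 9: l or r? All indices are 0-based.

l=0 r=16: -8+39=31 <75, l++
l=1 r=16: -4+39=35 <75, l++
l=2 r=16: -3+39=36 <75, l++
l=3 r=16: -2+39=37 <75, l++
l=4 r=16: 0+39=39 <75, l++
l=5 r=16: 3+39=42 <75, l++
l=6 r=16: 5+39=44 <75, l++
l=7 r=16: 7+39=46 <75, l++
l=8 r=16: 8+39=47 <75, l++

l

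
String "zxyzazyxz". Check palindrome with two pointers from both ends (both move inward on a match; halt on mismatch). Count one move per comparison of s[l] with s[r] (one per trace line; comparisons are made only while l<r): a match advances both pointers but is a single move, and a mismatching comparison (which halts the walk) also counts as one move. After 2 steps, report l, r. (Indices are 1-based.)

l=1 r=9: 'z'=='z', l++,r--
l=2 r=8: 'x'=='x', l++,r--

l=3, r=7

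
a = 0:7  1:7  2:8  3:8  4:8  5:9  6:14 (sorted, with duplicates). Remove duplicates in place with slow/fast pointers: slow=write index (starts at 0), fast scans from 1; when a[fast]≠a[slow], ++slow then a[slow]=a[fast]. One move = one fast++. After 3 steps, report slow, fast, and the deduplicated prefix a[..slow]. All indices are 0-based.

slow=1, fast=4, prefix=[7, 8]

(s=0,f=1) a[fast]=7=a[slow] dup → fast++
(s=0,f=2) a[fast]=8≠a[slow]=7 write a[1]=8 → slow++,fast++
(s=1,f=3) a[fast]=8=a[slow] dup → fast++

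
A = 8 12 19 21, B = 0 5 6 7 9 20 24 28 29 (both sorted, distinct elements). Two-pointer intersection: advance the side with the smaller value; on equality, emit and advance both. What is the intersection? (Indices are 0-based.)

intersection = []

[i=0,j=0] 8>0 → j++
[i=0,j=1] 8>5 → j++
[i=0,j=2] 8>6 → j++
[i=0,j=3] 8>7 → j++
[i=0,j=4] 8<9 → i++
[i=1,j=4] 12>9 → j++
[i=1,j=5] 12<20 → i++
[i=2,j=5] 19<20 → i++
[i=3,j=5] 21>20 → j++
[i=3,j=6] 21<24 → i++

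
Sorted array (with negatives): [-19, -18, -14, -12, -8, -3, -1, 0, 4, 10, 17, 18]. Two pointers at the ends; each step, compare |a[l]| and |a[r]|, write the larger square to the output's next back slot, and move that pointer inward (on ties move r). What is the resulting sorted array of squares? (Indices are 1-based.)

[0, 1, 9, 16, 64, 100, 144, 196, 289, 324, 324, 361]

[1,12] |-19|>|18| out[12]=361 → l++
[2,12] |-18|<=|18| out[11]=324 → r--
[2,11] |-18|>|17| out[10]=324 → l++
[3,11] |-14|<=|17| out[9]=289 → r--
[3,10] |-14|>|10| out[8]=196 → l++
[4,10] |-12|>|10| out[7]=144 → l++
[5,10] |-8|<=|10| out[6]=100 → r--
[5,9] |-8|>|4| out[5]=64 → l++
[6,9] |-3|<=|4| out[4]=16 → r--
[6,8] |-3|>|0| out[3]=9 → l++
[7,8] |-1|>|0| out[2]=1 → l++
[8,8] |0|<=|0| out[1]=0 → r--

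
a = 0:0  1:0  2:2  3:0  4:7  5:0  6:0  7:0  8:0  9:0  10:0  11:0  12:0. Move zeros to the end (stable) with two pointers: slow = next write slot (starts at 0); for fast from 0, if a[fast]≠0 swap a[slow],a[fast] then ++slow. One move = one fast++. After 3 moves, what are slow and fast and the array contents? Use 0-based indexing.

slow=1, fast=3, a=[2, 0, 0, 0, 7, 0, 0, 0, 0, 0, 0, 0, 0]

slow=0 fast=0: a[fast]=0, fast++
slow=0 fast=1: a[fast]=0, fast++
slow=0 fast=2: a[fast]=2≠0 swap→a[0]=2, slow++,fast++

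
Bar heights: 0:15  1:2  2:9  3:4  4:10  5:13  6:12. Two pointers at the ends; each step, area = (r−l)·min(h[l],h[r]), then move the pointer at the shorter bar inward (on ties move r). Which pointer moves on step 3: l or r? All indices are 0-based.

[0,6] min(15,12)*6=72 best=72 * → r--
[0,5] min(15,13)*5=65 best=72 → r--
[0,4] min(15,10)*4=40 best=72 → r--

r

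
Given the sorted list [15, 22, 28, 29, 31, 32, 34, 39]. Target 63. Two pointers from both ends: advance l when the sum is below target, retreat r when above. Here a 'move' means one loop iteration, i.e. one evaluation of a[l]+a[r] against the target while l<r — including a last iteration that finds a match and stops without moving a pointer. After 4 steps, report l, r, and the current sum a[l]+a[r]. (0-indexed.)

[0,7] 15+39=54 <63 → l++
[1,7] 22+39=61 <63 → l++
[2,7] 28+39=67 >63 → r--
[2,6] 28+34=62 <63 → l++

l=3, r=6, sum=63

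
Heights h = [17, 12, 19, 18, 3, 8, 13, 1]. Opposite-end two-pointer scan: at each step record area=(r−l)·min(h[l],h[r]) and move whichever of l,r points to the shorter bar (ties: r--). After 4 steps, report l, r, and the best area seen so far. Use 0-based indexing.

l=0, r=3, best area=78

[0,7] min(17,1)*7=7 best=7 * → r--
[0,6] min(17,13)*6=78 best=78 * → r--
[0,5] min(17,8)*5=40 best=78 → r--
[0,4] min(17,3)*4=12 best=78 → r--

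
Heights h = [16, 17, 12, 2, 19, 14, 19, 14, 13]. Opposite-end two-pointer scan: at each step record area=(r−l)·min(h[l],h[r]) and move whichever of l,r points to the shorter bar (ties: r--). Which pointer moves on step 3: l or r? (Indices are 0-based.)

l

[0,8] min(16,13)*8=104 best=104 * → r--
[0,7] min(16,14)*7=98 best=104 → r--
[0,6] min(16,19)*6=96 best=104 → l++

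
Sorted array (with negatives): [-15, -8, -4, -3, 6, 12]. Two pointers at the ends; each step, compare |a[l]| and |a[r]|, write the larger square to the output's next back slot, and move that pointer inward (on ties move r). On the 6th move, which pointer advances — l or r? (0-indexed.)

r

l=0 r=5: |-15|>|12| out[5]=225, l++
l=1 r=5: |-8|<=|12| out[4]=144, r--
l=1 r=4: |-8|>|6| out[3]=64, l++
l=2 r=4: |-4|<=|6| out[2]=36, r--
l=2 r=3: |-4|>|-3| out[1]=16, l++
l=3 r=3: |-3|<=|-3| out[0]=9, r--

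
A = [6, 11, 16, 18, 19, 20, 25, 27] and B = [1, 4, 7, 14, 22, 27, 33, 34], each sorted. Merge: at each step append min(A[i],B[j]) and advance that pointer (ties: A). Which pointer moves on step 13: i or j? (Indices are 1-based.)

[i=1,j=1] A[i]=6>B[j]=1 take 1 → j++
[i=1,j=2] A[i]=6>B[j]=4 take 4 → j++
[i=1,j=3] A[i]=6<=B[j]=7 take 6 → i++
[i=2,j=3] A[i]=11>B[j]=7 take 7 → j++
[i=2,j=4] A[i]=11<=B[j]=14 take 11 → i++
[i=3,j=4] A[i]=16>B[j]=14 take 14 → j++
[i=3,j=5] A[i]=16<=B[j]=22 take 16 → i++
[i=4,j=5] A[i]=18<=B[j]=22 take 18 → i++
[i=5,j=5] A[i]=19<=B[j]=22 take 19 → i++
[i=6,j=5] A[i]=20<=B[j]=22 take 20 → i++
[i=7,j=5] A[i]=25>B[j]=22 take 22 → j++
[i=7,j=6] A[i]=25<=B[j]=27 take 25 → i++
[i=8,j=6] A[i]=27<=B[j]=27 take 27 → i++

i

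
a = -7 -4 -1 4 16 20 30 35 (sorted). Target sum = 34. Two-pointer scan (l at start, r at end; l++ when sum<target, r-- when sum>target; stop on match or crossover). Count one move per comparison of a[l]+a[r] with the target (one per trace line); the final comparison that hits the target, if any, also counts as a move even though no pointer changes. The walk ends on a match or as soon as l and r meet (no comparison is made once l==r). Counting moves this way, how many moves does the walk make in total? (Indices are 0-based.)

[0,7] -7+35=28 <34 → l++
[1,7] -4+35=31 <34 → l++
[2,7] -1+35=34 → found

3 moves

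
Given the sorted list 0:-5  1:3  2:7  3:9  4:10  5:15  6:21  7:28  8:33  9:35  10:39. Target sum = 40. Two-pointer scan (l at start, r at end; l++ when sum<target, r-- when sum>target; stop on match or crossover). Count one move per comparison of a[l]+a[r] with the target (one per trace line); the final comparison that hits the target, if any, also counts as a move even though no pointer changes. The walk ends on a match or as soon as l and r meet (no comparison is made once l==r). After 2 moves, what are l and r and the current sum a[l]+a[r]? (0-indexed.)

l=0 r=10: -5+39=34 <40, l++
l=1 r=10: 3+39=42 >40, r--

l=1, r=9, sum=38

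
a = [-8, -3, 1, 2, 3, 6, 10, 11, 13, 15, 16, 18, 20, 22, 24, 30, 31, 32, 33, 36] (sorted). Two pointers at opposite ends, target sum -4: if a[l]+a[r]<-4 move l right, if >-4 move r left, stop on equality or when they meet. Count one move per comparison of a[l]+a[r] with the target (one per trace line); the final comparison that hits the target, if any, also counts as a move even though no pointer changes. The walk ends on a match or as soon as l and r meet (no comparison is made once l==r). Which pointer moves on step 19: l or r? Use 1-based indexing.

r

[1,20] -8+36=28 >-4 → r--
[1,19] -8+33=25 >-4 → r--
[1,18] -8+32=24 >-4 → r--
[1,17] -8+31=23 >-4 → r--
[1,16] -8+30=22 >-4 → r--
[1,15] -8+24=16 >-4 → r--
[1,14] -8+22=14 >-4 → r--
[1,13] -8+20=12 >-4 → r--
[1,12] -8+18=10 >-4 → r--
[1,11] -8+16=8 >-4 → r--
[1,10] -8+15=7 >-4 → r--
[1,9] -8+13=5 >-4 → r--
[1,8] -8+11=3 >-4 → r--
[1,7] -8+10=2 >-4 → r--
[1,6] -8+6=-2 >-4 → r--
[1,5] -8+3=-5 <-4 → l++
[2,5] -3+3=0 >-4 → r--
[2,4] -3+2=-1 >-4 → r--
[2,3] -3+1=-2 >-4 → r--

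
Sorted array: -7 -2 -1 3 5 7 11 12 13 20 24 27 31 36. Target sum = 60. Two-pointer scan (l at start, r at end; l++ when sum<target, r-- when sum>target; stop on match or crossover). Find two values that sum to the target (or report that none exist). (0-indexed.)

(24, 36)

[0,13] -7+36=29 <60 → l++
[1,13] -2+36=34 <60 → l++
[2,13] -1+36=35 <60 → l++
[3,13] 3+36=39 <60 → l++
[4,13] 5+36=41 <60 → l++
[5,13] 7+36=43 <60 → l++
[6,13] 11+36=47 <60 → l++
[7,13] 12+36=48 <60 → l++
[8,13] 13+36=49 <60 → l++
[9,13] 20+36=56 <60 → l++
[10,13] 24+36=60 → found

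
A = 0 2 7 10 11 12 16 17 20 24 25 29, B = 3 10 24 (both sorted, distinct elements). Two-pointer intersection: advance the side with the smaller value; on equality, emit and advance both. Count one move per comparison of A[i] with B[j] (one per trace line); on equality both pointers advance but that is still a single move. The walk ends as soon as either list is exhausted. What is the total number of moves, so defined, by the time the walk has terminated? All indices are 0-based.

11 moves

[i=0,j=0] 0<3 → i++
[i=1,j=0] 2<3 → i++
[i=2,j=0] 7>3 → j++
[i=2,j=1] 7<10 → i++
[i=3,j=1] 10==10 emit → i++,j++
[i=4,j=2] 11<24 → i++
[i=5,j=2] 12<24 → i++
[i=6,j=2] 16<24 → i++
[i=7,j=2] 17<24 → i++
[i=8,j=2] 20<24 → i++
[i=9,j=2] 24==24 emit → i++,j++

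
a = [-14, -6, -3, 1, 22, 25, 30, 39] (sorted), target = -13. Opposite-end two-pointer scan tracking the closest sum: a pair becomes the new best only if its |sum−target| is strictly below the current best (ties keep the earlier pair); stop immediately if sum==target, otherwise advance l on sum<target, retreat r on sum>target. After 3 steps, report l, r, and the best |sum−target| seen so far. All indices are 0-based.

l=0, r=4, best |Δ|=24

l=0 r=7: -14+39=25 d=38 *, r--
l=0 r=6: -14+30=16 d=29 *, r--
l=0 r=5: -14+25=11 d=24 *, r--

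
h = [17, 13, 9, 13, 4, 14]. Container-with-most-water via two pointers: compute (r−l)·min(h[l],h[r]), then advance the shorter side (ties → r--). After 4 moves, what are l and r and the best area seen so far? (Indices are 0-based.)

l=0, r=1, best area=70

[0,5] min(17,14)*5=70 best=70 * → r--
[0,4] min(17,4)*4=16 best=70 → r--
[0,3] min(17,13)*3=39 best=70 → r--
[0,2] min(17,9)*2=18 best=70 → r--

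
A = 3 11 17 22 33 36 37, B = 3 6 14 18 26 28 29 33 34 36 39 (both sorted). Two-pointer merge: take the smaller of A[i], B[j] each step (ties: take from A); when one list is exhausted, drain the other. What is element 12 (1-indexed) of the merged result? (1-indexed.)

i=1 j=1: A[i]=3<=B[j]=3 take 3, i++
i=2 j=1: A[i]=11>B[j]=3 take 3, j++
i=2 j=2: A[i]=11>B[j]=6 take 6, j++
i=2 j=3: A[i]=11<=B[j]=14 take 11, i++
i=3 j=3: A[i]=17>B[j]=14 take 14, j++
i=3 j=4: A[i]=17<=B[j]=18 take 17, i++
i=4 j=4: A[i]=22>B[j]=18 take 18, j++
i=4 j=5: A[i]=22<=B[j]=26 take 22, i++
i=5 j=5: A[i]=33>B[j]=26 take 26, j++
i=5 j=6: A[i]=33>B[j]=28 take 28, j++
i=5 j=7: A[i]=33>B[j]=29 take 29, j++
i=5 j=8: A[i]=33<=B[j]=33 take 33, i++
i=6 j=8: A[i]=36>B[j]=33 take 33, j++
i=6 j=9: A[i]=36>B[j]=34 take 34, j++
i=6 j=10: A[i]=36<=B[j]=36 take 36, i++
i=7 j=10: A[i]=37>B[j]=36 take 36, j++
i=7 j=11: A[i]=37<=B[j]=39 take 37, i++
i=8 j=11: A done, take B[j]=39, j++

merged[12] = 33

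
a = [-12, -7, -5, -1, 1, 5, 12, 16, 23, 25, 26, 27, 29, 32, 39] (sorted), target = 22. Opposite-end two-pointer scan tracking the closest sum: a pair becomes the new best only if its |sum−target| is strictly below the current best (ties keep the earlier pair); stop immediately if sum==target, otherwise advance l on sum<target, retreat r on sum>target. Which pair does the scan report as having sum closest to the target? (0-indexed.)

pair (-7, 29) with sum 22 (|Δ|=0)

l=0 r=14: -12+39=27 d=5 *, r--
l=0 r=13: -12+32=20 d=2 *, l++
l=1 r=13: -7+32=25 d=3, r--
l=1 r=12: -7+29=22 d=0 *, stop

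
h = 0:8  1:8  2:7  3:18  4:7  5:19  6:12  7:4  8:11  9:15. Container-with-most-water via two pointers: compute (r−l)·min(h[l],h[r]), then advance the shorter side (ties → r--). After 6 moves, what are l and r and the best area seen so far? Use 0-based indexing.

[0,9] min(8,15)*9=72 best=72 * → l++
[1,9] min(8,15)*8=64 best=72 → l++
[2,9] min(7,15)*7=49 best=72 → l++
[3,9] min(18,15)*6=90 best=90 * → r--
[3,8] min(18,11)*5=55 best=90 → r--
[3,7] min(18,4)*4=16 best=90 → r--

l=3, r=6, best area=90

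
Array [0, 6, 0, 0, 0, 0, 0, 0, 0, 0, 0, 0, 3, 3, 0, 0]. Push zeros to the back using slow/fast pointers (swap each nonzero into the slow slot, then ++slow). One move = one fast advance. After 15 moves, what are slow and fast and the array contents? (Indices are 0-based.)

slow=3, fast=15, a=[6, 3, 3, 0, 0, 0, 0, 0, 0, 0, 0, 0, 0, 0, 0, 0]

slow=0 fast=0: a[fast]=0, fast++
slow=0 fast=1: a[fast]=6≠0 swap→a[0]=6, slow++,fast++
slow=1 fast=2: a[fast]=0, fast++
slow=1 fast=3: a[fast]=0, fast++
slow=1 fast=4: a[fast]=0, fast++
slow=1 fast=5: a[fast]=0, fast++
slow=1 fast=6: a[fast]=0, fast++
slow=1 fast=7: a[fast]=0, fast++
slow=1 fast=8: a[fast]=0, fast++
slow=1 fast=9: a[fast]=0, fast++
slow=1 fast=10: a[fast]=0, fast++
slow=1 fast=11: a[fast]=0, fast++
slow=1 fast=12: a[fast]=3≠0 swap→a[1]=3, slow++,fast++
slow=2 fast=13: a[fast]=3≠0 swap→a[2]=3, slow++,fast++
slow=3 fast=14: a[fast]=0, fast++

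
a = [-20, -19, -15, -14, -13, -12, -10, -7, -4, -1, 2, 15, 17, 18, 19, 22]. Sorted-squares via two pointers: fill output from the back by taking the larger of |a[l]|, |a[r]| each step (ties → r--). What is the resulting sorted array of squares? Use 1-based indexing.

[1, 4, 16, 49, 100, 144, 169, 196, 225, 225, 289, 324, 361, 361, 400, 484]

l=1 r=16: |-20|<=|22| out[16]=484, r--
l=1 r=15: |-20|>|19| out[15]=400, l++
l=2 r=15: |-19|<=|19| out[14]=361, r--
l=2 r=14: |-19|>|18| out[13]=361, l++
l=3 r=14: |-15|<=|18| out[12]=324, r--
l=3 r=13: |-15|<=|17| out[11]=289, r--
l=3 r=12: |-15|<=|15| out[10]=225, r--
l=3 r=11: |-15|>|2| out[9]=225, l++
l=4 r=11: |-14|>|2| out[8]=196, l++
l=5 r=11: |-13|>|2| out[7]=169, l++
l=6 r=11: |-12|>|2| out[6]=144, l++
l=7 r=11: |-10|>|2| out[5]=100, l++
l=8 r=11: |-7|>|2| out[4]=49, l++
l=9 r=11: |-4|>|2| out[3]=16, l++
l=10 r=11: |-1|<=|2| out[2]=4, r--
l=10 r=10: |-1|<=|-1| out[1]=1, r--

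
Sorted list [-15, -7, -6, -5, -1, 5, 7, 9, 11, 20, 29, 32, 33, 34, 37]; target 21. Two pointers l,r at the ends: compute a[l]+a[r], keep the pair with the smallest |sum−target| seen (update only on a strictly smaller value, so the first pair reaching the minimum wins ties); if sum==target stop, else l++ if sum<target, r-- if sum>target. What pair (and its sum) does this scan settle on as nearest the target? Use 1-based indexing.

[1,15] -15+37=22 d=1 * → r--
[1,14] -15+34=19 d=2 → l++
[2,14] -7+34=27 d=6 → r--
[2,13] -7+33=26 d=5 → r--
[2,12] -7+32=25 d=4 → r--
[2,11] -7+29=22 d=1 → r--
[2,10] -7+20=13 d=8 → l++
[3,10] -6+20=14 d=7 → l++
[4,10] -5+20=15 d=6 → l++
[5,10] -1+20=19 d=2 → l++
[6,10] 5+20=25 d=4 → r--
[6,9] 5+11=16 d=5 → l++
[7,9] 7+11=18 d=3 → l++
[8,9] 9+11=20 d=1 → l++

pair (-15, 37) with sum 22 (|Δ|=1)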